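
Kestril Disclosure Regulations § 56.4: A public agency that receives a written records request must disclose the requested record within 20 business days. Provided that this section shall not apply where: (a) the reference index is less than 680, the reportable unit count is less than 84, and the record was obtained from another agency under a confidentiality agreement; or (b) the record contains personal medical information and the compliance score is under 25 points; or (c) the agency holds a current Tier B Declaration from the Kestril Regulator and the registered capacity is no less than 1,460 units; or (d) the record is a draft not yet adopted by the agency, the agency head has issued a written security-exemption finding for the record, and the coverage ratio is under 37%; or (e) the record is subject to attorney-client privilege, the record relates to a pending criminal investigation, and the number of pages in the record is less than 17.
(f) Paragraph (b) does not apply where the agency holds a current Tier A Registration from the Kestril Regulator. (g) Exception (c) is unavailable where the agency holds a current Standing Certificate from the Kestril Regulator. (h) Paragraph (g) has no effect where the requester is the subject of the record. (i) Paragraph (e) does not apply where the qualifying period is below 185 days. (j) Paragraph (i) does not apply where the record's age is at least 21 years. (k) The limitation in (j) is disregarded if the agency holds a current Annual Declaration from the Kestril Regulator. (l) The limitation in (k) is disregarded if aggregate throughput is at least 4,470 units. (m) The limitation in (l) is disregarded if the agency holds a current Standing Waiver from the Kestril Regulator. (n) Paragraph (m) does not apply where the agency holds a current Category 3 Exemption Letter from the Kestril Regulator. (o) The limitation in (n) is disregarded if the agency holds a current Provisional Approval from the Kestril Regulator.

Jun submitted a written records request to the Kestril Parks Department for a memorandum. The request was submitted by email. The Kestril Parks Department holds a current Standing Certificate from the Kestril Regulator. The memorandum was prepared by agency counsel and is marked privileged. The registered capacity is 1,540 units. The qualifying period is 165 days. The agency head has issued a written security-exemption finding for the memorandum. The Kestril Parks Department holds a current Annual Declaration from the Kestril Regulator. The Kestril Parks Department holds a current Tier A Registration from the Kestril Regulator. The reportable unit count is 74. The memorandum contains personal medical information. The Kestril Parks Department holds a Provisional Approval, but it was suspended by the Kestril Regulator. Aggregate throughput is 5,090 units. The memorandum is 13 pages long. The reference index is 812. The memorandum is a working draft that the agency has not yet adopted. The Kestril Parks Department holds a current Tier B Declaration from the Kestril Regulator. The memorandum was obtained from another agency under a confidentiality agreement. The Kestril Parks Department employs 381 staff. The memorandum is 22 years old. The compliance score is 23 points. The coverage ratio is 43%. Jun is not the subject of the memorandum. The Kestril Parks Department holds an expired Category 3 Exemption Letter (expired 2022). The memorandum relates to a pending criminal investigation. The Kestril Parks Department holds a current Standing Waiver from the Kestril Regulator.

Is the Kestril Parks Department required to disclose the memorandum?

Exception (a) requires that the reference index is less than 680; but the reference index is 812, not less than 680, so (a) is unavailable.
Exception (b)'s conditions are all satisfied: the memorandum contains personal medical information; the compliance score is 23 points, under the 25 points limit. However, paragraph (f) must be considered: (f) operates against (b): a current Tier A Registration is held. (b) is therefore removed.
Exception (c): a current Tier B Declaration is held; the registered capacity is 1,540 units, meeting the 1,460 units threshold — every condition holds. But applying paragraphs (g)–(h): (g) operates — a current Standing Certificate is held. (h), which would lift (g), is not engaged — Jun is not the subject of the memorandum. So (c) is unavailable.
Exception (d) requires that the coverage ratio is under 37%; but the coverage ratio is 43%, not under 37%, so (d) is unavailable.
Exception (e) is satisfied on its face — the memorandum is privileged; the memorandum relates to a pending investigation; the number of pages in the record is 13, less than the 17 limit. But applying paragraphs (i)–(o): (i) is triggered — the qualifying period is 165 days, below the 185 days limit. (j) would limit (i) — the record's age is 22 years, meeting the 21 years threshold — but (k) sets (j) aside: (k) is engaged — a current Annual Declaration is held. (l) operates (aggregate throughput is 5,090 units, meeting the 4,470 units threshold), but is overridden by (m): (m) operates — a current Standing Waiver is held. (n) is inapplicable (the Category 3 Exemption Letter is not current), so (m) stands. Exception (e) does not apply.
No exception is made out. the Kestril Parks Department falls within the general rule.

Yes — the Kestril Parks Department must disclose the memorandum.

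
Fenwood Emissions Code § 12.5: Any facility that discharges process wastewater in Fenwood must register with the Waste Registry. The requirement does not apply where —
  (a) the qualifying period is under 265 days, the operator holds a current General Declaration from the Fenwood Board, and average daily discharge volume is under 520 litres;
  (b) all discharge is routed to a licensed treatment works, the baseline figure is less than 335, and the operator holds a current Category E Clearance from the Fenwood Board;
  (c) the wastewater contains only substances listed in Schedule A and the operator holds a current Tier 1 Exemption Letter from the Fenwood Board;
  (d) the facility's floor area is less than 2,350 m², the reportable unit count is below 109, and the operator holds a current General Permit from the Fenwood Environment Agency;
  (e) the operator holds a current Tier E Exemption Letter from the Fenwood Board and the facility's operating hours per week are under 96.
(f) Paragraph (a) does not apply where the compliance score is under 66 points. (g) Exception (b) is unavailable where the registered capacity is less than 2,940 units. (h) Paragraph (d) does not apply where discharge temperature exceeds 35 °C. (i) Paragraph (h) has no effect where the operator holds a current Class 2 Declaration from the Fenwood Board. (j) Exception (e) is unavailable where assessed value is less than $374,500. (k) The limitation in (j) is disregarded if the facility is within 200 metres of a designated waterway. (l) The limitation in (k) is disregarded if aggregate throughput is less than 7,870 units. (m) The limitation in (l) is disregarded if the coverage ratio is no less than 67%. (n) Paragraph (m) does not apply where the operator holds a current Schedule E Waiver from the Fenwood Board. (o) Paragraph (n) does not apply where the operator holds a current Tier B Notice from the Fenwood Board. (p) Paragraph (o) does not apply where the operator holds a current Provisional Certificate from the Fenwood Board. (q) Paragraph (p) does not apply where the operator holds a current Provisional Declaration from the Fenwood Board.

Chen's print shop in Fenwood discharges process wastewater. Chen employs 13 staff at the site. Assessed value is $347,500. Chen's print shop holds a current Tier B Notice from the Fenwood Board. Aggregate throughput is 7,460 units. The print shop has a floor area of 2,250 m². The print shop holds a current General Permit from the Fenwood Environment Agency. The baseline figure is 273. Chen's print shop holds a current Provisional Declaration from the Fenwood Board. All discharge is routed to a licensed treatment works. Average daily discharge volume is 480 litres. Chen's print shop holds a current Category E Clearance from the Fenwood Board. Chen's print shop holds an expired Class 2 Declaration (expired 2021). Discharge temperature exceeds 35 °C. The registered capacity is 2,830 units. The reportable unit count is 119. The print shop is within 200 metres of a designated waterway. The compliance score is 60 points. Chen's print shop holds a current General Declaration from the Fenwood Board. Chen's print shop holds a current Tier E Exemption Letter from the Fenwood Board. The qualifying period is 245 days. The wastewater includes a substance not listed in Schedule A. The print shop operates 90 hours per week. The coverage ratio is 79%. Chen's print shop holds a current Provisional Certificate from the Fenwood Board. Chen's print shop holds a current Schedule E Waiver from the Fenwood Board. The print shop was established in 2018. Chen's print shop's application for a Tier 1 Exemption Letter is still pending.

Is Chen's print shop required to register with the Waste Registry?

No — exception (e) applies; Chen's print shop is not required to register with the Waste Registry.

All of (a)'s requirements are met (the qualifying period is 245 days, under the 265 days limit; a current General Declaration is held; average daily discharge volume is 480 litres, under the 520 litres limit). Turning to paragraph (f): (f) operates against (a): the compliance score is 60 points, under the 66 points limit. (a) is therefore removed.
Exception (b)'s conditions are all satisfied: discharge is routed to a licensed treatment works; the baseline figure is 273, less than the 335 limit; a current Category E Clearance is held. But applying paragraph (g): (g) applies — the registered capacity is 2,830 units, less than the 2,940 units limit. Exception (b) does not apply.
Exception (c) fails — the wastewater includes a non-Schedule-A substance.
Exception (d) requires that the reportable unit count is below 109; but the reportable unit count is 119, not below 109, so (d) is unavailable.
Exception (e) is satisfied on its face — a current Tier E Exemption Letter is held; the facility's operating hours per week are 90, under the 96 limit. Considering the limiting provisions: (j) applies (assessed value is $347,500, less than the $374,500 limit), but is displaced by (k): (k) operates against (j): the print shop is within 200 m of a designated waterway. (l) operates (aggregate throughput is 7,460 units, less than the 7,870 units limit), but is itself disapplied by (m): (m) is triggered — the coverage ratio is 79%, meeting the 67% threshold. (n) is triggered (a current Schedule E Waiver is held), but is overridden by (o): (o) applies — a current Tier B Notice is held. (p) is triggered (a current Provisional Certificate is held), but yields to (q): (q) is engaged — a current Provisional Declaration is held. So (e) applies.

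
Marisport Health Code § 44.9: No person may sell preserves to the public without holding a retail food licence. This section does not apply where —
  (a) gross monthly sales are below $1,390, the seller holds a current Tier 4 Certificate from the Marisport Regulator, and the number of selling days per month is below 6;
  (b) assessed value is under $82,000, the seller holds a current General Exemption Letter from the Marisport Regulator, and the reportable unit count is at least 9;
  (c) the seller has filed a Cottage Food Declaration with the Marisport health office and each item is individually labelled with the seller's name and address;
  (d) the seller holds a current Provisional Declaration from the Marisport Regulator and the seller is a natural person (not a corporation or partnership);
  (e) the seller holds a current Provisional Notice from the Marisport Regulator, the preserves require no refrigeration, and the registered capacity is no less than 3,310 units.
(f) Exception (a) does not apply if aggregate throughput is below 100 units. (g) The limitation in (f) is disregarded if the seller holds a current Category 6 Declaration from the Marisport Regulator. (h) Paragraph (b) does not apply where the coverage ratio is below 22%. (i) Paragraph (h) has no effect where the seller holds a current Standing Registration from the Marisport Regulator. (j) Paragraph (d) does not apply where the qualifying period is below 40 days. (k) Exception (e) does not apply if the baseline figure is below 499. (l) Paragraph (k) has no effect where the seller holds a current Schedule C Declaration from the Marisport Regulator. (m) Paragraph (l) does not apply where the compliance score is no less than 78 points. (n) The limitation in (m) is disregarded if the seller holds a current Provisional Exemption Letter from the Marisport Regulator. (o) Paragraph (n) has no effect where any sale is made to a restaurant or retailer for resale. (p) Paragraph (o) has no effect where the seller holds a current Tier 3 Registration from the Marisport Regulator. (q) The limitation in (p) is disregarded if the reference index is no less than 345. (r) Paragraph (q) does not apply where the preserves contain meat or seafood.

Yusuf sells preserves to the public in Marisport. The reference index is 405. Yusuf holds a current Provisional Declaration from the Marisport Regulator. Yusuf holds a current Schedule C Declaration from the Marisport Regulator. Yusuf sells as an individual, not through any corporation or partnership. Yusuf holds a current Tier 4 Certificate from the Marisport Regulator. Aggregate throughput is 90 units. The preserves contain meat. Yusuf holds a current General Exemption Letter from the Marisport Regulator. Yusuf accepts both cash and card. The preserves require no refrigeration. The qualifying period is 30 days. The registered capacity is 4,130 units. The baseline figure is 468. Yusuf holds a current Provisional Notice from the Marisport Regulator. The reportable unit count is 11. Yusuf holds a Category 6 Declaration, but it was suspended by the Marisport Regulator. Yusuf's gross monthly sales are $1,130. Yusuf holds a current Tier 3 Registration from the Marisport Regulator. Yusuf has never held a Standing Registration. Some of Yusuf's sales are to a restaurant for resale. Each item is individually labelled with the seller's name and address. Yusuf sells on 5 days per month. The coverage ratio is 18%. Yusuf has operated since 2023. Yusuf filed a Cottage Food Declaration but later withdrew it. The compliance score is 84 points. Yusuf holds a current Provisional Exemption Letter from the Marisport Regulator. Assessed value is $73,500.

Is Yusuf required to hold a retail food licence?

No — exception (e) applies; Yusuf is not required to hold a retail food licence.

Exception (a)'s conditions are all satisfied: gross monthly sales are $1,130, below the $1,390 limit; a current Tier 4 Certificate is held; the number of selling days per month is 5, below the 6 limit. However, paragraphs (f)–(g) must be considered: (f) operates against (a): aggregate throughput is 90 units, below the 100 units limit. (g) is not triggered (the Category 6 Declaration is not current), so (f) stands. So (a) is unavailable.
Exception (b)'s conditions are all satisfied: assessed value is $73,500, under the $82,000 limit; a current General Exemption Letter is held; the reportable unit count is 11, meeting the 9 threshold. However, paragraphs (h)–(i) must be considered: (h) operates against (b): the coverage ratio is 18%, below the 22% limit. (i), which would lift (h), does not operate here — the Standing Registration is not current. Exception (b) does not apply.
Exception (c) requires that the seller has filed a Cottage Food Declaration with the Marisport health office; but the Cottage Food Declaration was withdrawn, so (c) is unavailable.
Exception (d)'s conditions are all satisfied: a current Provisional Declaration is held; the seller is a natural person. But: (j) operates against (d): the qualifying period is 30 days, below the 40 days limit. So (d) is unavailable.
Exception (e) is satisfied on its face — a current Provisional Notice is held; the preserves are shelf-stable; the registered capacity is 4,130 units, meeting the 3,310 units threshold. Under paragraphs (k)–(r): (k) would limit (e) — the baseline figure is 468, below the 499 limit — but (l) sets (k) aside: (l) is triggered — a current Schedule C Declaration is held. (m) is triggered (the compliance score is 84 points, meeting the 78 points threshold), but is displaced by (n): (n) operates — a current Provisional Exemption Letter is held. (o) is engaged (some sales are to a restaurant for resale), but is overridden by (p): (p) operates against (o): a current Tier 3 Registration is held. (q) would limit (p) — the reference index is 405, meeting the 345 threshold — but (r) sets (q) aside: (r) operates against (q): the preserves contain meat. So (e) applies.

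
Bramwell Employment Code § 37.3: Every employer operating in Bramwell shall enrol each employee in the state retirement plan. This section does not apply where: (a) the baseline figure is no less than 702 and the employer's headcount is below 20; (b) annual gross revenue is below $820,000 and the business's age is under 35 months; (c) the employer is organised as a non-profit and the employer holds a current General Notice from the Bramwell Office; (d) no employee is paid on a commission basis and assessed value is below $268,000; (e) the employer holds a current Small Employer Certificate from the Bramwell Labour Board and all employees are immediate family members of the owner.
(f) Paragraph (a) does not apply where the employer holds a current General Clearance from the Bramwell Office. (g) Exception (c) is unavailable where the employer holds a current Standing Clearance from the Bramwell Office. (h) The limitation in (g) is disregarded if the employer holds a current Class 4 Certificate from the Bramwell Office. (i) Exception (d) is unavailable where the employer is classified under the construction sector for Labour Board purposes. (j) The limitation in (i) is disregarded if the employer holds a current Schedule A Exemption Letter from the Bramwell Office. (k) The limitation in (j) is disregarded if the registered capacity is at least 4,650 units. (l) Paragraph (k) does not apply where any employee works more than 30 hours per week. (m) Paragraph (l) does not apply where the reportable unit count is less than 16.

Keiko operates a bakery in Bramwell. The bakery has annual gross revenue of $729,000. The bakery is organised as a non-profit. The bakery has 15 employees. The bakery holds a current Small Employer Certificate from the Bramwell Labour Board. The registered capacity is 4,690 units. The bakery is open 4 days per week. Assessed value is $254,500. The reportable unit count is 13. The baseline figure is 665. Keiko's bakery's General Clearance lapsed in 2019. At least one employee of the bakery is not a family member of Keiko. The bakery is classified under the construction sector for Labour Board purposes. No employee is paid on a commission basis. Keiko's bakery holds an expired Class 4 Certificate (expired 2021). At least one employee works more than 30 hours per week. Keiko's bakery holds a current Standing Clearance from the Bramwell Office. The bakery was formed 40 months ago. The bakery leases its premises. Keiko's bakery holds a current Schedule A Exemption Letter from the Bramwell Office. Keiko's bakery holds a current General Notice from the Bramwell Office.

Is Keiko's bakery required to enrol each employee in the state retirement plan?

Yes — Keiko's bakery must enrol each employee in the state retirement plan.

Exception (a) requires that the baseline figure is no less than 702; but the baseline figure is 665, short of 702, so (a) is unavailable.
Exception (b) does not apply: the business's age is 40 months, not under 35 months.
Exception (c): the employer is a non-profit; a current General Notice is held — every condition holds. Turning to paragraphs (g)–(h): (g) operates against (c): a current Standing Clearance is held. (h), which would lift (g), is inapplicable — no current Class 4 Certificate is held. So (c) is unavailable.
Exception (d) is satisfied on its face — no employee is paid on commission; assessed value is $254,500, below the $268,000 limit. But applying paragraphs (i)–(m): (i) is triggered — the bakery is classified under the construction sector. (j) would limit (i) — a current Schedule A Exemption Letter is held — but (k) sets (j) aside: (k) is triggered — the registered capacity is 4,690 units, meeting the 4,650 units threshold. (l) would limit (k) — at least one employee exceeds 30 hours/week — but (m) sets (l) aside: (m) operates against (l): the reportable unit count is 13, less than the 16 limit. So (d) is unavailable.
Exception (e) does not apply: at least one employee is not a family member.
No exception is made out. Keiko's bakery falls within the general rule.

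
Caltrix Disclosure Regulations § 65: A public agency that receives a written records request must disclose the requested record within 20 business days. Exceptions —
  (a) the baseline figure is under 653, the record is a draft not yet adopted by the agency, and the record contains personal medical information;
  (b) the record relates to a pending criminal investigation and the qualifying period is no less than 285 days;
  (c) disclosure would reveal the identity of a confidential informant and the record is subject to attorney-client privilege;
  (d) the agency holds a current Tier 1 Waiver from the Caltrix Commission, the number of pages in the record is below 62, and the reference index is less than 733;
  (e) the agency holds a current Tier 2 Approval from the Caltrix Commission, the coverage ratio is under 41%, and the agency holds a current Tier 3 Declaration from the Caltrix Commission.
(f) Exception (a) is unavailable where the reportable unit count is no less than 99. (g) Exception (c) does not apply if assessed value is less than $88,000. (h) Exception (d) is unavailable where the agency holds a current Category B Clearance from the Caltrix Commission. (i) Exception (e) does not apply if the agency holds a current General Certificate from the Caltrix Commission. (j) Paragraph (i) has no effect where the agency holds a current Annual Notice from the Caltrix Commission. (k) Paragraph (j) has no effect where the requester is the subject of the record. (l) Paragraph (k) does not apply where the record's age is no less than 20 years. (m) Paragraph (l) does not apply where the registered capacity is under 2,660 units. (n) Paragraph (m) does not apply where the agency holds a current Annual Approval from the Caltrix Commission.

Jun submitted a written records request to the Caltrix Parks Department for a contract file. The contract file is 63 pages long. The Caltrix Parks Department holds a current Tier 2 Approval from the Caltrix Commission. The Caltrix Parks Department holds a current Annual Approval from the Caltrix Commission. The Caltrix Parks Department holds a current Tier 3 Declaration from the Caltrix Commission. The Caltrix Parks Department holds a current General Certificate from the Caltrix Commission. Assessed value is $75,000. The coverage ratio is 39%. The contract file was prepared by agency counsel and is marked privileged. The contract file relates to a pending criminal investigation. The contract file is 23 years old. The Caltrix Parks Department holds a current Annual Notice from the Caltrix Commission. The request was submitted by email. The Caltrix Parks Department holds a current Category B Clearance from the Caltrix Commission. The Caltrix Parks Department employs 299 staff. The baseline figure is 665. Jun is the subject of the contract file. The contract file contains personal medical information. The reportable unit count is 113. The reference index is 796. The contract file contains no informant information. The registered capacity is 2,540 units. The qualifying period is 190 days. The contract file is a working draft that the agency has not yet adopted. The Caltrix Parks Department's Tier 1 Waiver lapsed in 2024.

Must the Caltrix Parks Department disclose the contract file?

Exception (a) fails — the baseline figure is 665, not under 653.
Exception (b) does not apply: the qualifying period is 190 days, short of 285 days.
Exception (c) does not apply: the contract file contains no informant information.
Exception (d) requires that the agency holds a current Tier 1 Waiver from the Caltrix Commission; but there is no Tier 1 Waiver in force, so (d) is unavailable.
Exception (e): a current Tier 2 Approval is held; the coverage ratio is 39%, under the 41% limit; a current Tier 3 Declaration is held — every condition holds. Considering the limiting provisions: (i) would limit (e) — a current General Certificate is held — but (j) sets (i) aside: (j) operates against (i): a current Annual Notice is held. (k) would limit (j) — Jun is the subject of the contract file — but (l) sets (k) aside: (l) is triggered — the record's age is 23 years, meeting the 20 years threshold. (m) operates (the registered capacity is 2,540 units, under the 2,660 units limit), but is set aside by (n): (n) operates — a current Annual Approval is held. (e) remains available.

No — exception (e) applies; the Caltrix Parks Department is not required to disclose the contract file.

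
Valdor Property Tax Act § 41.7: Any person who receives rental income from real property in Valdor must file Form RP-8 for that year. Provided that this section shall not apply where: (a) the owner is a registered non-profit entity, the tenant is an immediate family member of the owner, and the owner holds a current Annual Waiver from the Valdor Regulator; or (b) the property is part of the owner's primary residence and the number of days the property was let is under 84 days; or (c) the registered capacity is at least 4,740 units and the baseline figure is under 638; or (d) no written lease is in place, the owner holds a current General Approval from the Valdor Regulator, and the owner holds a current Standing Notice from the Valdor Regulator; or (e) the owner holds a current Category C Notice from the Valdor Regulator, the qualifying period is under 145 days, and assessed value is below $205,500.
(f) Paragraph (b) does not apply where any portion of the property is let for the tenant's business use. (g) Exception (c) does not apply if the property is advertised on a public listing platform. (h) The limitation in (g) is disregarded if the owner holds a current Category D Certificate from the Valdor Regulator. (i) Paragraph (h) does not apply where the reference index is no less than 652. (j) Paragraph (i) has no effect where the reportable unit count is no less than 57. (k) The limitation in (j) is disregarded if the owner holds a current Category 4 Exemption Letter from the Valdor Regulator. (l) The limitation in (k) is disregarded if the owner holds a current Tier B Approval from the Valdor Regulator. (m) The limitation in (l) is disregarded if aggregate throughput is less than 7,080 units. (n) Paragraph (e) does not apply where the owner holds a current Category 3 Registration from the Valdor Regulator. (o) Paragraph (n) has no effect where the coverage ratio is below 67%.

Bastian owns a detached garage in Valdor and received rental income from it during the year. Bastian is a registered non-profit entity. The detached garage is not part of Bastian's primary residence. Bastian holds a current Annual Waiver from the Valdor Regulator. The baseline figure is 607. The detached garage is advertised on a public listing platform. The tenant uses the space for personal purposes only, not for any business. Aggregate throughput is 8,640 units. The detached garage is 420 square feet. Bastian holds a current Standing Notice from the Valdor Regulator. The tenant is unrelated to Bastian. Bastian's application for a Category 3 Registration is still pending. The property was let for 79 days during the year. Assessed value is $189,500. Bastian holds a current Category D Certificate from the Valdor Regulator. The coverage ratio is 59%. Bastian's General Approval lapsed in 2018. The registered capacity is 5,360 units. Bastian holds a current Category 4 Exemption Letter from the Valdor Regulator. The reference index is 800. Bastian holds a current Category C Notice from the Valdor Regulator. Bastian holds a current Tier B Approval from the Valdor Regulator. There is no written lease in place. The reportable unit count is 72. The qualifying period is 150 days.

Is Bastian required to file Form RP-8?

No — exception (c) applies; Bastian is not required to file Form RP-8.

Exception (a) does not apply: the tenant is unrelated to the owner.
Exception (b) requires that the property is part of the owner's primary residence; but the detached garage is not part of the primary residence, so (b) is unavailable.
Exception (c): the registered capacity is 5,360 units, meeting the 4,740 units threshold; the baseline figure is 607, under the 638 limit — every condition holds. Applying paragraphs (g)–(m): (g) operates (the property is publicly advertised), but is itself disapplied by (h): (h) operates against (g): a current Category D Certificate is held. (i) is engaged (the reference index is 800, meeting the 652 threshold), but is displaced by (j): (j) operates — the reportable unit count is 72, meeting the 57 threshold. (k) applies (a current Category 4 Exemption Letter is held), but is set aside by (l): (l) is triggered — a current Tier B Approval is held. (m) is inapplicable (aggregate throughput is 8,640 units, not less than 7,080 units), so (l) stands. So (c) applies.
Exception (d) does not apply: the General Approval is not current.
Exception (e) fails — the qualifying period is 150 days, not under 145 days.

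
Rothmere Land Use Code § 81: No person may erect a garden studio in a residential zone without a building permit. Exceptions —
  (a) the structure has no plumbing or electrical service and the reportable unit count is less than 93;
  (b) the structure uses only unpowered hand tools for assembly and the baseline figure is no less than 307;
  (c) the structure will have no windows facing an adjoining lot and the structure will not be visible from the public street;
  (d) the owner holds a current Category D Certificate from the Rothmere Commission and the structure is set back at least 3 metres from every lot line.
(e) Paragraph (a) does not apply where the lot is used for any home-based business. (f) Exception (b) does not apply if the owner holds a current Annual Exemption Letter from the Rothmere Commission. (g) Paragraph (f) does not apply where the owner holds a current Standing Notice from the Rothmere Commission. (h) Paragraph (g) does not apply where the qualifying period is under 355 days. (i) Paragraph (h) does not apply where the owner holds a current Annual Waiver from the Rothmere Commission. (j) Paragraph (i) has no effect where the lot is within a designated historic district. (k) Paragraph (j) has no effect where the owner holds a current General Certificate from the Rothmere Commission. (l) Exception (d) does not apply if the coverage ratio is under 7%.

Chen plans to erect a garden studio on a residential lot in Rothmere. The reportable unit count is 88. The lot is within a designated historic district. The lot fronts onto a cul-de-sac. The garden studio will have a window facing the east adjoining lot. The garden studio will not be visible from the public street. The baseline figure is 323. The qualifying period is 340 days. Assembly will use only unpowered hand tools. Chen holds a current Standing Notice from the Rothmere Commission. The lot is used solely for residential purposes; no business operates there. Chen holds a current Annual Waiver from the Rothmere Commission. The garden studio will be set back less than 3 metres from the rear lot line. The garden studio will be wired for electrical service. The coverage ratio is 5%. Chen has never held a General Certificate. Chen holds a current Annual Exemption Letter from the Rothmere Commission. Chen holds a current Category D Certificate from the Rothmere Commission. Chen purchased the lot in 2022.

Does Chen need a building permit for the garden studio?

Exception (a) fails — electrical service is planned.
Exception (b): assembly uses only hand tools; the baseline figure is 323, meeting the 307 threshold — every condition holds. Turning to paragraphs (f)–(k): (f) operates — a current Annual Exemption Letter is held. (g) would limit (f) — a current Standing Notice is held — but (h) sets (g) aside: (h) operates against (g): the qualifying period is 340 days, under the 355 days limit. (i) applies (a current Annual Waiver is held), but is overridden by (j): (j) operates against (i): the lot is in a historic district. (k) is not triggered (there is no General Certificate in force), so (j) stands. Exception (b) does not apply.
Exception (c) does not apply: a window faces an adjoining lot.
Exception (d) fails — the rear setback is under 3 m.
No exception displaces § 81.

Yes — Chen must obtain a building permit.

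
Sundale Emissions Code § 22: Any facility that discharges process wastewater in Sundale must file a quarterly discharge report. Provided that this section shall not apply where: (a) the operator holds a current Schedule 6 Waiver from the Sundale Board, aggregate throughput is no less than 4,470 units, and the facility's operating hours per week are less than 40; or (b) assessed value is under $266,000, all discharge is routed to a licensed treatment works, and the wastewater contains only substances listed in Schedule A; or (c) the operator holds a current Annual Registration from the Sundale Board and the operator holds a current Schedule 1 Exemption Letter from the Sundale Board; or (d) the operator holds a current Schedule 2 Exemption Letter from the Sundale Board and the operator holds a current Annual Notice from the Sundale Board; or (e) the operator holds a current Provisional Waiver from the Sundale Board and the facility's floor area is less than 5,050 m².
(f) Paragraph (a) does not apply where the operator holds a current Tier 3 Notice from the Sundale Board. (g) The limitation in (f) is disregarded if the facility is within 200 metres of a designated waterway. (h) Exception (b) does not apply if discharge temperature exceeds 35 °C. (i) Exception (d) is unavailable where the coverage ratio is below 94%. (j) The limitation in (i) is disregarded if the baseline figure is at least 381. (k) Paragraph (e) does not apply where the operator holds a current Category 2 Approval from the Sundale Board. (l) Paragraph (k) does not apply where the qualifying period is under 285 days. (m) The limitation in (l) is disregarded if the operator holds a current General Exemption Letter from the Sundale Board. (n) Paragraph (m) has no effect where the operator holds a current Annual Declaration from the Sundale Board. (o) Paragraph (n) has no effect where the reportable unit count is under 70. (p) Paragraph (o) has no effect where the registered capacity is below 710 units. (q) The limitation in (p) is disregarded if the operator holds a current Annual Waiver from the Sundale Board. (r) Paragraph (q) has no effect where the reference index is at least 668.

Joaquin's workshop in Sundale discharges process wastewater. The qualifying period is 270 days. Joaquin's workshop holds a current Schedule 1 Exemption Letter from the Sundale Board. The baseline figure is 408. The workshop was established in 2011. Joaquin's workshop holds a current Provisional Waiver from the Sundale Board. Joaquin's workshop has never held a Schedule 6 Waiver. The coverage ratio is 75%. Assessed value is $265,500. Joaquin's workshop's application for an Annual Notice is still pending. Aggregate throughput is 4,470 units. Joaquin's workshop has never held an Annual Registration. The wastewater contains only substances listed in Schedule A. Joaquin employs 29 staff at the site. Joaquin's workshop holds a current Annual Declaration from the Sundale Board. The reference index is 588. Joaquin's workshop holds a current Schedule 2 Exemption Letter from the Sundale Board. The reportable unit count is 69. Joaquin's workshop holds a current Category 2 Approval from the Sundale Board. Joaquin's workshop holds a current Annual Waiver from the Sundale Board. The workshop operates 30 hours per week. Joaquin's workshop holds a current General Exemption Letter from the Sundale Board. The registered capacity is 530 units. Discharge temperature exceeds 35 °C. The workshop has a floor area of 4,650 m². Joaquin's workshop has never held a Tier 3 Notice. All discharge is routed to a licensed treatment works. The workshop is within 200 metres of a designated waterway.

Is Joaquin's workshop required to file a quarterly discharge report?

Exception (a) does not apply: no current Schedule 6 Waiver is held.
Exception (b)'s conditions are all satisfied: assessed value is $265,500, under the $266,000 limit; discharge is routed to a licensed treatment works; the wastewater is Schedule-A-only. But applying paragraph (h): (h) operates against (b): discharge temperature exceeds 35 °C. Exception (b) does not apply.
Exception (c) does not apply: the Annual Registration is not current.
Exception (d) fails — no current Annual Notice is held.
Exception (e): a current Provisional Waiver is held; the facility's floor area is 4,650 m², less than the 5,050 m² limit — every condition holds. However, paragraphs (k)–(r) must be considered: (k) operates against (e): a current Category 2 Approval is held. (l) would limit (k) — the qualifying period is 270 days, under the 285 days limit — but (m) sets (l) aside: (m) operates against (l): a current General Exemption Letter is held. (n) operates (a current Annual Declaration is held), but is itself disapplied by (o): (o) operates against (n): the reportable unit count is 69, under the 70 limit. (p) is triggered (the registered capacity is 530 units, below the 710 units limit), but is displaced by (q): (q) operates against (p): a current Annual Waiver is held. (r), which would lift (q), is inapplicable — the reference index is 588, short of 668. Exception (e) does not apply.
No exception is made out. Joaquin's workshop falls within the general rule.

Yes — Joaquin's workshop must file a quarterly discharge report.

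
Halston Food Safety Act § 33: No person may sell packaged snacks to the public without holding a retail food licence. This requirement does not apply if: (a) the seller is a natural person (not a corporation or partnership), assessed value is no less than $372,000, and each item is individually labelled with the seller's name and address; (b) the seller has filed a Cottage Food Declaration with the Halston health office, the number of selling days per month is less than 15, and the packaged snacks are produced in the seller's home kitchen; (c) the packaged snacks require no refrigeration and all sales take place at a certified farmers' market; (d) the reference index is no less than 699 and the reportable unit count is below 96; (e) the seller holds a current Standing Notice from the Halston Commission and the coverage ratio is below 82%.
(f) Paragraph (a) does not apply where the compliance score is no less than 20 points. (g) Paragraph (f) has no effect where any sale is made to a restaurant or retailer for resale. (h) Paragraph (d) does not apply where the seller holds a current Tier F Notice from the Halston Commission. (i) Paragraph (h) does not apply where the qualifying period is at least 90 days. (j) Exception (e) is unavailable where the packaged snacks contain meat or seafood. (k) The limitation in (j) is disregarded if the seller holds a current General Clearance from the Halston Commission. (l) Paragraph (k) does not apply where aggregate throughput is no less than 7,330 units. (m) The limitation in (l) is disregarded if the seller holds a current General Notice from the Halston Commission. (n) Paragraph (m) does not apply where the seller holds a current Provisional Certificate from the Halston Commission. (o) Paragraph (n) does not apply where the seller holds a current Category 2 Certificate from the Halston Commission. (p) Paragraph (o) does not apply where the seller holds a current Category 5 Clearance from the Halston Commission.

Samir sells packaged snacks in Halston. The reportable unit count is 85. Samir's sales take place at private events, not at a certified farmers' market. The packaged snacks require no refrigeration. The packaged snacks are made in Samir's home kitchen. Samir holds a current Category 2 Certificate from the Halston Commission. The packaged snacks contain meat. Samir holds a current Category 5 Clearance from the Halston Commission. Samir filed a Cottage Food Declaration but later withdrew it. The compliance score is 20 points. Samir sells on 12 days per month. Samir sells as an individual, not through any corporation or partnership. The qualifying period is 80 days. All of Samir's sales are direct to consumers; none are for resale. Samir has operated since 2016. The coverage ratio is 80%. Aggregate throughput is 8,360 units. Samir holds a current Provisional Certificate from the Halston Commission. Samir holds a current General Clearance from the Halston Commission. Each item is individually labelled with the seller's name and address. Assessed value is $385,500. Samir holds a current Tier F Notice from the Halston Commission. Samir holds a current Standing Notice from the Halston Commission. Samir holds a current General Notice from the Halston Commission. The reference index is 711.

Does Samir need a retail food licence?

Exception (a)'s conditions are all satisfied: the seller is a natural person; assessed value is $385,500, meeting the $372,000 threshold; items are individually labelled. However, paragraphs (f)–(g) must be considered: (f) is triggered — the compliance score is 20 points, meeting the 20 points threshold. (g) is not engaged (no sales are for resale), so (f) stands. (a) is therefore removed.
Exception (b) fails — the Cottage Food Declaration was withdrawn.
Exception (c) requires that all sales take place at a certified farmers' market; but sales are at private events, not a certified farmers' market, so (c) is unavailable.
Exception (d): the reference index is 711, meeting the 699 threshold; the reportable unit count is 85, below the 96 limit — every condition holds. Turning to paragraphs (h)–(i): (h) applies — a current Tier F Notice is held. (i), which would lift (h), is inapplicable — the qualifying period is 80 days, short of 90 days. So (d) is unavailable.
Exception (e): a current Standing Notice is held; the coverage ratio is 80%, below the 82% limit — every condition holds. However, paragraphs (j)–(p) must be considered: (j) operates against (e): the packaged snacks contain meat. (k) operates (a current General Clearance is held), but is overridden by (l): (l) operates against (k): aggregate throughput is 8,360 units, meeting the 7,330 units threshold. (m) operates (a current General Notice is held), but is overridden by (n): (n) operates against (m): a current Provisional Certificate is held. (o) would limit (n) — a current Category 2 Certificate is held — but (p) sets (o) aside: (p) operates against (o): a current Category 5 Clearance is held. (e) is therefore removed.
None of the exceptions is available; § 33 applies in full.

Yes — Samir must hold a retail food licence.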